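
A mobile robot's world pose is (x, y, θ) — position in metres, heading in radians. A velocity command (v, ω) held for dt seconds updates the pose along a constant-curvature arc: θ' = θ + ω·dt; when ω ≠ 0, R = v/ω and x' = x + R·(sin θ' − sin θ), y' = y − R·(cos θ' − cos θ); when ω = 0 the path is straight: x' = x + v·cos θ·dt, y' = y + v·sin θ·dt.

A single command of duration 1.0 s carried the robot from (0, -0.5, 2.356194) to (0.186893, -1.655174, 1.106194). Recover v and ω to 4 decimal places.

Δθ = 1.106194 − 2.356194 = -1.250000
ω = Δθ/dt = -1.250000/1.0 = -1.2500
R = −Δy/(cos θ' − cos θ) = 1.0000
v = R·ω = 1.0000·-1.2500 = -1.2500

v = -1.2500, ω = -1.2500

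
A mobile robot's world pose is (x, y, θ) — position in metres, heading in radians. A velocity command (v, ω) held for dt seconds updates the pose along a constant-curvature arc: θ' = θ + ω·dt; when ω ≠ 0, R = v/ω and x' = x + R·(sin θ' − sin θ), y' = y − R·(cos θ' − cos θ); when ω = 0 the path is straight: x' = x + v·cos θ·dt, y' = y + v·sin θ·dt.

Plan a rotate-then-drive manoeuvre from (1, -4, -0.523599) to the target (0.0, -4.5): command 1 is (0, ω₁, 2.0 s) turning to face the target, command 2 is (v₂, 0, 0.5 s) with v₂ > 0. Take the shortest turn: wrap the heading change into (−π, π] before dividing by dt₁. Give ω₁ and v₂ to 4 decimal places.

ω₁ = -1.0772, v₂ = 2.2361

heading to target = atan2(-4.5−-4, 0−1) = -2.6779
Δθ = wrap(-2.6779 − -0.5236) = -2.1543; ω₁ = Δθ/dt₁ = -1.0772
distance = √((0−1)² + (-4.5−-4)²) = 1.1180; v₂ = distance/dt₂ = 2.2361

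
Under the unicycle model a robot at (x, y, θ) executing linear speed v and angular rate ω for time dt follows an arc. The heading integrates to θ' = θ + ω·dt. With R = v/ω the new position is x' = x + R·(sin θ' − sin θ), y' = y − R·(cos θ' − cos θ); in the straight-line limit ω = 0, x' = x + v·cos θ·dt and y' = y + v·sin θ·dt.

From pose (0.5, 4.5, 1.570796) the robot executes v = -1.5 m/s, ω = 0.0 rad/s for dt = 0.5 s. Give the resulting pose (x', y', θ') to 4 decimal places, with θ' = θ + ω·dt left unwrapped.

(0.5000, 3.7500, 1.5708)

θ' = 1.5708 + 0.0·0.5 = 1.5708
ω = 0 → straight: x' = 0.5 + -1.5·cos(1.5708)·0.5 = 0.5000
y' = 4.5 + -1.5·sin(1.5708)·0.5 = 3.7500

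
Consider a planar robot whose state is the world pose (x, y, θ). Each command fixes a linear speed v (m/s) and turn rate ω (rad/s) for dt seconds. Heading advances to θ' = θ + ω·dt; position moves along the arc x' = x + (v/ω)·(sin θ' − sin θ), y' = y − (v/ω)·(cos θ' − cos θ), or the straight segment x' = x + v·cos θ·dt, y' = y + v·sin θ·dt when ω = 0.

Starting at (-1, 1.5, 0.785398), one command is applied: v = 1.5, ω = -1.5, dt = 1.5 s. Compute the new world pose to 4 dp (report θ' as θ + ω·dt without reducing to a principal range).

θ' = 0.7854 + -1.5·1.5 = -1.4646
R = v/ω = 1.5/-1.5 = -1.0000
x' = -1 + -1.0000·(sin -1.4646 − sin 0.7854) = 0.7015
y' = 1.5 − -1.0000·(cos -1.4646 − cos 0.7854) = 0.8989

(0.7015, 0.8989, -1.4646)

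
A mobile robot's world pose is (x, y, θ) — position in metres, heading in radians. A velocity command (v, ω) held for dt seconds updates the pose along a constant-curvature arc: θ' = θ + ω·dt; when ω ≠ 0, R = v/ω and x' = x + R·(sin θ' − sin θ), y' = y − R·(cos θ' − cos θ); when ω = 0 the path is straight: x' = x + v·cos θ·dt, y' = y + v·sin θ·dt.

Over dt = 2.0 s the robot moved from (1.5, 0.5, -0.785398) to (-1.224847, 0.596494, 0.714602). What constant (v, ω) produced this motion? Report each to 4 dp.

v = -1.5000, ω = 0.7500

Δθ = 0.714602 − -0.785398 = 1.500000
ω = Δθ/dt = 1.500000/2.0 = 0.7500
R = Δx/(sin θ' − sin θ) = -2.0000
v = R·ω = -2.0000·0.7500 = -1.5000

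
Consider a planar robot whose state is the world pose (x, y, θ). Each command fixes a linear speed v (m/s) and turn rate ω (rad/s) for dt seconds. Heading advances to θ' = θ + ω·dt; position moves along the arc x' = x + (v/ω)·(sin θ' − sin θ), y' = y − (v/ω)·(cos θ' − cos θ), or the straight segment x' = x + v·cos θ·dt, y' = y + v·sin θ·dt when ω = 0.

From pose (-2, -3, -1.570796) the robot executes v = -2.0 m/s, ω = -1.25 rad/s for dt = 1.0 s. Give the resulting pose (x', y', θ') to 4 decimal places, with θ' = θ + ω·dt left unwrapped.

(-0.9045, -1.4816, -2.8208)

θ' = -1.5708 + -1.25·1.0 = -2.8208
R = v/ω = -2.0/-1.25 = 1.6000
x' = -2 + 1.6000·(sin -2.8208 − sin -1.5708) = -0.9045
y' = -3 − 1.6000·(cos -2.8208 − cos -1.5708) = -1.4816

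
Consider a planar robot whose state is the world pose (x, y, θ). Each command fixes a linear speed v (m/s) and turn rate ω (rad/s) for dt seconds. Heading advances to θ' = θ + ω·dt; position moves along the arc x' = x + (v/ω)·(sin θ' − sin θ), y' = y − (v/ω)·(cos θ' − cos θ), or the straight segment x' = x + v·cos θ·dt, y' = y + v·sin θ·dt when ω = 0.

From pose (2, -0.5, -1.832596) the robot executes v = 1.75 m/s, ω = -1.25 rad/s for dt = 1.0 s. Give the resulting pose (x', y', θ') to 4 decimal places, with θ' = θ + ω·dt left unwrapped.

θ' = -1.8326 + -1.25·1.0 = -3.0826
R = v/ω = 1.75/-1.25 = -1.4000
x' = 2 + -1.4000·(sin -3.0826 − sin -1.8326) = 0.7303
y' = -0.5 − -1.4000·(cos -3.0826 − cos -1.8326) = -1.5352

(0.7303, -1.5352, -3.0826)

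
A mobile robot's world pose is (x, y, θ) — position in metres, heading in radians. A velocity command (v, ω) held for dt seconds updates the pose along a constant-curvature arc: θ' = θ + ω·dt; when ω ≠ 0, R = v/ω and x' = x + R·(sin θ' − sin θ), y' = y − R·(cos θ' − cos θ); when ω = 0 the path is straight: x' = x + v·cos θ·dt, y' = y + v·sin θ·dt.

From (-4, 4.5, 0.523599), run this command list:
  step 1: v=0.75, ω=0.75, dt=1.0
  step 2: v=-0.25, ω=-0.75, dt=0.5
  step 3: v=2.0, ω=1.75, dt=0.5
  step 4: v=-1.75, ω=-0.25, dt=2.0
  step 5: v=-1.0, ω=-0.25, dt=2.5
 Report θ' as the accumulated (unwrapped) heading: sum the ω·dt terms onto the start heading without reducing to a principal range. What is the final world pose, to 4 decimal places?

step 1: θ'=1.2736 (R=1.0000) → pose (-3.5438, 5.0732, 1.2736)
step 2: θ'=0.8986 (R=0.3333) → pose (-3.6017, 4.9632, 0.8986)
step 3: θ'=1.7736 (R=1.1429) → pose (-3.3765, 5.9051, 1.7736)
step 4: θ'=1.2736 (R=7.0000) → pose (-3.5400, 2.4453, 1.2736)
step 5: θ'=0.6486 (R=4.0000) → pose (-4.9483, 0.4289, 0.6486)

(-4.9483, 0.4289, 0.6486)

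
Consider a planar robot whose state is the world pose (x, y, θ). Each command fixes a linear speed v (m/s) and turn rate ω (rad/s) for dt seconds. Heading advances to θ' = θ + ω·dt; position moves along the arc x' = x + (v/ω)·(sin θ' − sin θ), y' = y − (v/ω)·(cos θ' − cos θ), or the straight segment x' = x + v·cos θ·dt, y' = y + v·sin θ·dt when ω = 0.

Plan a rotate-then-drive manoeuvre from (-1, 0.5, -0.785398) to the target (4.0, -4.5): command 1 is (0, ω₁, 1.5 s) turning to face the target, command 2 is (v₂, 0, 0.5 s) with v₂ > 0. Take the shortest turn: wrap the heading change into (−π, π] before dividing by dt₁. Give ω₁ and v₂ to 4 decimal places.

ω₁ = 0.0000, v₂ = 14.1421

heading to target = atan2(-4.5−0.5, 4−-1) = -0.7854
Δθ = wrap(-0.7854 − -0.7854) = 0.0000; ω₁ = Δθ/dt₁ = 0.0000
distance = √((4−-1)² + (-4.5−0.5)²) = 7.0711; v₂ = distance/dt₂ = 14.1421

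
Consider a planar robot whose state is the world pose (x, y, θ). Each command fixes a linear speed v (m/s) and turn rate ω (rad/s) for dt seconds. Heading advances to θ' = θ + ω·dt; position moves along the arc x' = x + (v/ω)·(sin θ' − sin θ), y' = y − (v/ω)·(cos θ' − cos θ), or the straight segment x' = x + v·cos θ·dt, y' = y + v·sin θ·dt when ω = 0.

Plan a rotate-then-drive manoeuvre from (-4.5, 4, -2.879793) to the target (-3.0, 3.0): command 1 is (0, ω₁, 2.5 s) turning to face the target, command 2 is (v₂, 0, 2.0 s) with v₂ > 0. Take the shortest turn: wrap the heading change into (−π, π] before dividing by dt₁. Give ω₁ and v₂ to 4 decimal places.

heading to target = atan2(3−4, -3−-4.5) = -0.5880
Δθ = wrap(-0.5880 − -2.8798) = 2.2918; ω₁ = Δθ/dt₁ = 0.9167
distance = √((-3−-4.5)² + (3−4)²) = 1.8028; v₂ = distance/dt₂ = 0.9014

ω₁ = 0.9167, v₂ = 0.9014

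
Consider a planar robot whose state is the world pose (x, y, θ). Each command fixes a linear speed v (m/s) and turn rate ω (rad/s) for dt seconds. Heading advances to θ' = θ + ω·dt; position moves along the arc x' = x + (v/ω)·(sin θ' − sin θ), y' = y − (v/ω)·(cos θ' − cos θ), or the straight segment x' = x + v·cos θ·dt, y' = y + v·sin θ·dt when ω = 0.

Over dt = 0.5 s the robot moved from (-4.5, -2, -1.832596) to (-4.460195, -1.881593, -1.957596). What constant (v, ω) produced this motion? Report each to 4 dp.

Δθ = -1.957596 − -1.832596 = -0.125000
ω = Δθ/dt = -0.125000/0.5 = -0.2500
R = −Δy/(cos θ' − cos θ) = 1.0000
v = R·ω = 1.0000·-0.2500 = -0.2500

v = -0.2500, ω = -0.2500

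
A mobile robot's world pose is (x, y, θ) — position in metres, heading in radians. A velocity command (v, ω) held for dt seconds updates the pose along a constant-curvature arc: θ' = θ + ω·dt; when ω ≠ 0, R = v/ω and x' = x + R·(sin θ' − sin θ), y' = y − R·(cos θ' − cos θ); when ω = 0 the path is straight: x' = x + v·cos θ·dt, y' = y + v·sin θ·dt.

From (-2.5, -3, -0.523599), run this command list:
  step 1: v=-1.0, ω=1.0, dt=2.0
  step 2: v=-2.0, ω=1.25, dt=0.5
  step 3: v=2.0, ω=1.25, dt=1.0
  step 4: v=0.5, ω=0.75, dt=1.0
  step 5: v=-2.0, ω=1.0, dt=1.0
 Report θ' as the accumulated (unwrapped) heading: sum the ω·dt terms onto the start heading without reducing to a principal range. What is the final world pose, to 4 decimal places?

step 1: θ'=1.4764 (R=-1.0000) → pose (-3.9955, -3.7718, 1.4764)
step 2: θ'=2.1014 (R=-1.6000) → pose (-3.7827, -4.7323, 2.1014)
step 3: θ'=3.3514 (R=1.6000) → pose (-5.4959, -3.9770, 3.3514)
step 4: θ'=4.1014 (R=0.6667) → pose (-5.9031, -4.2466, 4.1014)
step 5: θ'=5.1014 (R=-2.0000) → pose (-5.6907, -2.3407, 5.1014)

(-5.6907, -2.3407, 5.1014)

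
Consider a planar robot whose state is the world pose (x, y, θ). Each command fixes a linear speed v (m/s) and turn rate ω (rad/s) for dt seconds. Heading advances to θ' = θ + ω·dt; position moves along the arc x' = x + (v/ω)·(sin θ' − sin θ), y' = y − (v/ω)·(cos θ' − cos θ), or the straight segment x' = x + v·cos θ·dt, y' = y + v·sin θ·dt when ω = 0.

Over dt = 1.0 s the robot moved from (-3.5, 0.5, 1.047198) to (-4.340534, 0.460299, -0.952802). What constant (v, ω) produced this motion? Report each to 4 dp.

Δθ = -0.952802 − 1.047198 = -2.000000
ω = Δθ/dt = -2.000000/1.0 = -2.0000
R = Δx/(sin θ' − sin θ) = 0.5000
v = R·ω = 0.5000·-2.0000 = -1.0000

v = -1.0000, ω = -2.0000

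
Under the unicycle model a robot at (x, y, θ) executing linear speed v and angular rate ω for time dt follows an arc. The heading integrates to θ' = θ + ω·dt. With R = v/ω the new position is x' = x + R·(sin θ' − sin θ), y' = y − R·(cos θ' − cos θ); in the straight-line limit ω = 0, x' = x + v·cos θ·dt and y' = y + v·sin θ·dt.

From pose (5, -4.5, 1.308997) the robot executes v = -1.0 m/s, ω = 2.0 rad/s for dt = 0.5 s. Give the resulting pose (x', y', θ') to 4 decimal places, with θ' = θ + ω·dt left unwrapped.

θ' = 1.3090 + 2.0·0.5 = 2.3090
R = v/ω = -1.0/2.0 = -0.5000
x' = 5 + -0.5000·(sin 2.3090 − sin 1.3090) = 5.1131
y' = -4.5 − -0.5000·(cos 2.3090 − cos 1.3090) = -4.9659

(5.1131, -4.9659, 2.3090)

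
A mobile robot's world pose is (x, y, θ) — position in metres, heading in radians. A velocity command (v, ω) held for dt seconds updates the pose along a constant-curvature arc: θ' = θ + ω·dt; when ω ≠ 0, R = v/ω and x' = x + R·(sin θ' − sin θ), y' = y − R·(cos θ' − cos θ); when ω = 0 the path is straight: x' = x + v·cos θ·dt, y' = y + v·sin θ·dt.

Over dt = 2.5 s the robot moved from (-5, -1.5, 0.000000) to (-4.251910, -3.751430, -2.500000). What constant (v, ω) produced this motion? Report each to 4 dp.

v = 1.2500, ω = -1.0000

Δθ = -2.500000 − 0.000000 = -2.500000
ω = Δθ/dt = -2.500000/2.5 = -1.0000
R = −Δy/(cos θ' − cos θ) = -1.2500
v = R·ω = -1.2500·-1.0000 = 1.2500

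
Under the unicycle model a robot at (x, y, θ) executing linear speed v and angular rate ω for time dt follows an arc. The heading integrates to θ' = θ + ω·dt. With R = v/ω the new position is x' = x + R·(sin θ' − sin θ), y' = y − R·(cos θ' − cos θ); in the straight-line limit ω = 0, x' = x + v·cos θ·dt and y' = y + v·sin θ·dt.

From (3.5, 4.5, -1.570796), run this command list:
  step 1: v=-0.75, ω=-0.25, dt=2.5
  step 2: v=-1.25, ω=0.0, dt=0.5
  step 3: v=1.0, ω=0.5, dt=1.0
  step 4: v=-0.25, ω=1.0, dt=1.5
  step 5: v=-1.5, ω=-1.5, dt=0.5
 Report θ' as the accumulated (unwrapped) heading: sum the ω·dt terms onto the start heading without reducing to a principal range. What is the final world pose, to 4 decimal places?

step 1: θ'=-2.1958 (R=3.0000) → pose (4.0671, 6.2553, -2.1958)
step 2: θ'=-2.1958 (straight) → pose (4.4328, 6.7621, -2.1958)
step 3: θ'=-1.6958 (R=2.0000) → pose (4.0703, 5.8413, -1.6958)
step 4: θ'=-0.1958 (R=-0.2500) → pose (3.8709, 6.1177, -0.1958)
step 5: θ'=-0.9458 (R=1.0000) → pose (3.2545, 6.5135, -0.9458)

(3.2545, 6.5135, -0.9458)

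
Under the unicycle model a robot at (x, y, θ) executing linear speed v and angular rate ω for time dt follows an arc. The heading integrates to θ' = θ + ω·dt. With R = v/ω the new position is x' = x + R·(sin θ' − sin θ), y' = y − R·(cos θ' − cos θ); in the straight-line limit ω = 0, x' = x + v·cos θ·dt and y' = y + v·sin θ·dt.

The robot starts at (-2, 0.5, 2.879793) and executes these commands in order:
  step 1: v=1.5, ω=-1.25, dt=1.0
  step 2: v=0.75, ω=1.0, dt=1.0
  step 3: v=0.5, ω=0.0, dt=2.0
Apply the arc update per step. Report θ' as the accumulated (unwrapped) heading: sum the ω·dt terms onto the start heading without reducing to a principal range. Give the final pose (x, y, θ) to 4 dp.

(-4.1406, 2.6878, 2.6298)

step 1: θ'=1.6298 (R=-1.2000) → pose (-2.8873, 1.5884, 1.6298)
step 2: θ'=2.6298 (R=0.7500) → pose (-3.2687, 2.1980, 2.6298)
step 3: θ'=2.6298 (straight) → pose (-4.1406, 2.6878, 2.6298)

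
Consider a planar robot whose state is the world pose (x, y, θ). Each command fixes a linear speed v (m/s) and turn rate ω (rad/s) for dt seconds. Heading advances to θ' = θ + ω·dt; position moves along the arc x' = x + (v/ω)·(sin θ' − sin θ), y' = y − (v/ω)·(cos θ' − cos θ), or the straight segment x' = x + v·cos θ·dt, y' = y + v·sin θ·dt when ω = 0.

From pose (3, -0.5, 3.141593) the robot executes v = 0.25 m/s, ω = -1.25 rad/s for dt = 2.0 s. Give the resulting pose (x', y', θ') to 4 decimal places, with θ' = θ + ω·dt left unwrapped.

θ' = 3.1416 + -1.25·2.0 = 0.6416
R = v/ω = 0.25/-1.25 = -0.2000
x' = 3 + -0.2000·(sin 0.6416 − sin 3.1416) = 2.8803
y' = -0.5 − -0.2000·(cos 0.6416 − cos 3.1416) = -0.1398

(2.8803, -0.1398, 0.6416)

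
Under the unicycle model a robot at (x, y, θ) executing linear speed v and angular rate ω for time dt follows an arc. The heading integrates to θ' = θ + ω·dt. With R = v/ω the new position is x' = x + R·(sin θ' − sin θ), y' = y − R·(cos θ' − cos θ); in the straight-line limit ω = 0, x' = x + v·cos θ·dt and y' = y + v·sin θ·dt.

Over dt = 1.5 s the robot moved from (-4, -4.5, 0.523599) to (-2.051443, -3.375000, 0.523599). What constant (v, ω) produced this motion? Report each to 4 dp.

v = 1.5000, ω = 0.0000

Δθ = 0.523599 − 0.523599 = 0.000000
ω = Δθ/dt = 0.000000/1.5 = 0.0000
ω = 0 → v = (Δx·cos θ + Δy·sin θ)/dt = 1.5000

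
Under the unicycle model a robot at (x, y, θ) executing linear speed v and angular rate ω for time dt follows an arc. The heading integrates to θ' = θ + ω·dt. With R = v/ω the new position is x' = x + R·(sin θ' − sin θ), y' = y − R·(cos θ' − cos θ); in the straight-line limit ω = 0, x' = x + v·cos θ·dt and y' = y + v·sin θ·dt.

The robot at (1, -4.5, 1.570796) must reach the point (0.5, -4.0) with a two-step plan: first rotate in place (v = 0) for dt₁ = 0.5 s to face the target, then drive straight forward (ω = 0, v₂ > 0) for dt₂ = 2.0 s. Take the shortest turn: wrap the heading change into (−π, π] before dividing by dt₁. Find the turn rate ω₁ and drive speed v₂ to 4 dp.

heading to target = atan2(-4−-4.5, 0.5−1) = 2.3562
Δθ = wrap(2.3562 − 1.5708) = 0.7854; ω₁ = Δθ/dt₁ = 1.5708
distance = √((0.5−1)² + (-4−-4.5)²) = 0.7071; v₂ = distance/dt₂ = 0.3536

ω₁ = 1.5708, v₂ = 0.3536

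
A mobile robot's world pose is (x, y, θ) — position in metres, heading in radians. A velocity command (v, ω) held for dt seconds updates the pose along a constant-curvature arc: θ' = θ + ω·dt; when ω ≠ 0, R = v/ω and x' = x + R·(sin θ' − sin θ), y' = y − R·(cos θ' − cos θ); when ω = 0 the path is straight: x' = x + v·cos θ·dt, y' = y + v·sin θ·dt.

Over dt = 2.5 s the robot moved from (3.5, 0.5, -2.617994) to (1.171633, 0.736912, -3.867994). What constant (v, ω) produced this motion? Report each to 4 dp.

v = 1.0000, ω = -0.5000

Δθ = -3.867994 − -2.617994 = -1.250000
ω = Δθ/dt = -1.250000/2.5 = -0.5000
R = Δx/(sin θ' − sin θ) = -2.0000
v = R·ω = -2.0000·-0.5000 = 1.0000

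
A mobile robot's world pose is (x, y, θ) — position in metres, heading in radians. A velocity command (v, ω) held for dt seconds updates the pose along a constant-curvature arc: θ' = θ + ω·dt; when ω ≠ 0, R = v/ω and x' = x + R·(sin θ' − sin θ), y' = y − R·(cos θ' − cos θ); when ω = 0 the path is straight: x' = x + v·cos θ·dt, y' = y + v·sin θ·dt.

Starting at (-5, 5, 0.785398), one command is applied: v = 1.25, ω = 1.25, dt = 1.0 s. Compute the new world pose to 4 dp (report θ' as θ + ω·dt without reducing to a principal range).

(-4.8131, 6.1552, 2.0354)

θ' = 0.7854 + 1.25·1.0 = 2.0354
R = v/ω = 1.25/1.25 = 1.0000
x' = -5 + 1.0000·(sin 2.0354 − sin 0.7854) = -4.8131
y' = 5 − 1.0000·(cos 2.0354 − cos 0.7854) = 6.1552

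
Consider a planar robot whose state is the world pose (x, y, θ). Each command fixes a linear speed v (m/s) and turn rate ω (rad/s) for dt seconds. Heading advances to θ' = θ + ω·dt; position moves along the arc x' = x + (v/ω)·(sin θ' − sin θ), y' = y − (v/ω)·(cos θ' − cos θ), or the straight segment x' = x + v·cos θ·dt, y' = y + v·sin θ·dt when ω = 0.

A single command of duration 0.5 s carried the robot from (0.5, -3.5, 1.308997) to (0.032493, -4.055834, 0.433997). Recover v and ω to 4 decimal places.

v = -1.5000, ω = -1.7500

Δθ = 0.433997 − 1.308997 = -0.875000
ω = Δθ/dt = -0.875000/0.5 = -1.7500
R = −Δy/(cos θ' − cos θ) = 0.8571
v = R·ω = 0.8571·-1.7500 = -1.5000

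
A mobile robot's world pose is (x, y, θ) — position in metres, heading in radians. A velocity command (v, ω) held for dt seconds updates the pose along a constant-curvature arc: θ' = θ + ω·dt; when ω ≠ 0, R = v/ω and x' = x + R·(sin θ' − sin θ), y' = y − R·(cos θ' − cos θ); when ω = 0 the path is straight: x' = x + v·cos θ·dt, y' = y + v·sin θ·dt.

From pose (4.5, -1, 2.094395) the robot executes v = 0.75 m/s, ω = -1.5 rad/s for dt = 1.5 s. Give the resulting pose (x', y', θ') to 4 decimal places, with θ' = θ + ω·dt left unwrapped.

θ' = 2.0944 + -1.5·1.5 = -0.1556
R = v/ω = 0.75/-1.5 = -0.5000
x' = 4.5 + -0.5000·(sin -0.1556 − sin 2.0944) = 5.0105
y' = -1 − -0.5000·(cos -0.1556 − cos 2.0944) = -0.2560

(5.0105, -0.2560, -0.1556)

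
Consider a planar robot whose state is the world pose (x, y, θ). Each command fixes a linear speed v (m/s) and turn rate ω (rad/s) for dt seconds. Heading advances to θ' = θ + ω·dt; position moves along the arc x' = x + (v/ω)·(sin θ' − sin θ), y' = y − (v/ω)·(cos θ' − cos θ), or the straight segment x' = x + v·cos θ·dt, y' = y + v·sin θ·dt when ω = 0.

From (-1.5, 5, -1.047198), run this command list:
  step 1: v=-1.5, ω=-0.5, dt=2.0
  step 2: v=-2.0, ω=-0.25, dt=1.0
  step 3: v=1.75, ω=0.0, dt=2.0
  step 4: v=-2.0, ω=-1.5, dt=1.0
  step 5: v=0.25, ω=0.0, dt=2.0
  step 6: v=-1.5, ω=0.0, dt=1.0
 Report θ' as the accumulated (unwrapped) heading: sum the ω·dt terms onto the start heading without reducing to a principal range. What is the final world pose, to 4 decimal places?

(-0.1616, 6.4657, -3.7972)

step 1: θ'=-2.0472 (R=3.0000) → pose (-1.5679, 7.8758, -2.0472)
step 2: θ'=-2.2972 (R=8.0000) → pose (-0.4392, 9.5205, -2.2972)
step 3: θ'=-2.2972 (straight) → pose (-2.7639, 6.9041, -2.2972)
step 4: θ'=-3.7972 (R=1.3333) → pose (-0.9543, 7.0754, -3.7972)
step 5: θ'=-3.7972 (straight) → pose (-1.3506, 7.3802, -3.7972)
step 6: θ'=-3.7972 (straight) → pose (-0.1616, 6.4657, -3.7972)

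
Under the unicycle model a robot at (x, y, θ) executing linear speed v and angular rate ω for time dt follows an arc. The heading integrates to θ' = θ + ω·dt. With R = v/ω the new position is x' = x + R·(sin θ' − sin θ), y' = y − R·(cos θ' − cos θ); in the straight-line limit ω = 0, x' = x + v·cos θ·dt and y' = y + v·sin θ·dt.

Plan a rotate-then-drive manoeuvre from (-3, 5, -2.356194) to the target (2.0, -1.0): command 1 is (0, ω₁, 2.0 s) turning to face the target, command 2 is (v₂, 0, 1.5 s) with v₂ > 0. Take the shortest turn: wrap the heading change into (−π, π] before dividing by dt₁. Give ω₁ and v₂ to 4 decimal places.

ω₁ = 0.7401, v₂ = 5.2068

heading to target = atan2(-1−5, 2−-3) = -0.8761
Δθ = wrap(-0.8761 − -2.3562) = 1.4801; ω₁ = Δθ/dt₁ = 0.7401
distance = √((2−-3)² + (-1−5)²) = 7.8102; v₂ = distance/dt₂ = 5.2068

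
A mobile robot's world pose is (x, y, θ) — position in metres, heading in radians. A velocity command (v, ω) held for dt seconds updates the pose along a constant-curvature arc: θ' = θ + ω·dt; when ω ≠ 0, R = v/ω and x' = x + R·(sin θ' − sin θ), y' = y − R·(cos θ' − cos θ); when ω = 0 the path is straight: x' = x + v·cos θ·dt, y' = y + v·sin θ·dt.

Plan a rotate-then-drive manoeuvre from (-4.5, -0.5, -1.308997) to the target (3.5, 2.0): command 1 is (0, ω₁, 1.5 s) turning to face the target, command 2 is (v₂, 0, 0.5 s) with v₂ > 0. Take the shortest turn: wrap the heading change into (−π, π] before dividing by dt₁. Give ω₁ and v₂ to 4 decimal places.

ω₁ = 1.0746, v₂ = 16.7631

heading to target = atan2(2−-0.5, 3.5−-4.5) = 0.3029
Δθ = wrap(0.3029 − -1.3090) = 1.6119; ω₁ = Δθ/dt₁ = 1.0746
distance = √((3.5−-4.5)² + (2−-0.5)²) = 8.3815; v₂ = distance/dt₂ = 16.7631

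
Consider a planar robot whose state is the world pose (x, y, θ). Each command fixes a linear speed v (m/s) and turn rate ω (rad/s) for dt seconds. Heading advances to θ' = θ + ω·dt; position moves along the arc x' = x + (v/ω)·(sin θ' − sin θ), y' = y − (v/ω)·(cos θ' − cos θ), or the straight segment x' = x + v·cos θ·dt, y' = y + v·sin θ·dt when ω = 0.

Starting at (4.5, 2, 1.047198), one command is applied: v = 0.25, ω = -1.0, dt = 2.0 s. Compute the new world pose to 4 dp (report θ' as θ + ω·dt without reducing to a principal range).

(4.9203, 2.0199, -0.9528)

θ' = 1.0472 + -1.0·2.0 = -0.9528
R = v/ω = 0.25/-1.0 = -0.2500
x' = 4.5 + -0.2500·(sin -0.9528 − sin 1.0472) = 4.9203
y' = 2 − -0.2500·(cos -0.9528 − cos 1.0472) = 2.0199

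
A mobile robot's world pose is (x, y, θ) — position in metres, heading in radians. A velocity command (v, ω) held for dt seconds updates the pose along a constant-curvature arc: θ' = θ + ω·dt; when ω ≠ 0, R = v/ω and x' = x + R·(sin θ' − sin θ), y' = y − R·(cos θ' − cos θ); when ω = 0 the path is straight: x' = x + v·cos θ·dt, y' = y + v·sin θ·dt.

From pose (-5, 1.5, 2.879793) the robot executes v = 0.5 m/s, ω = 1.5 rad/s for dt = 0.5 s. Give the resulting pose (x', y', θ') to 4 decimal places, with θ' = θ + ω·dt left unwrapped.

(-5.2426, 1.4724, 3.6298)

θ' = 2.8798 + 1.5·0.5 = 3.6298
R = v/ω = 0.5/1.5 = 0.3333
x' = -5 + 0.3333·(sin 3.6298 − sin 2.8798) = -5.2426
y' = 1.5 − 0.3333·(cos 3.6298 − cos 2.8798) = 1.4724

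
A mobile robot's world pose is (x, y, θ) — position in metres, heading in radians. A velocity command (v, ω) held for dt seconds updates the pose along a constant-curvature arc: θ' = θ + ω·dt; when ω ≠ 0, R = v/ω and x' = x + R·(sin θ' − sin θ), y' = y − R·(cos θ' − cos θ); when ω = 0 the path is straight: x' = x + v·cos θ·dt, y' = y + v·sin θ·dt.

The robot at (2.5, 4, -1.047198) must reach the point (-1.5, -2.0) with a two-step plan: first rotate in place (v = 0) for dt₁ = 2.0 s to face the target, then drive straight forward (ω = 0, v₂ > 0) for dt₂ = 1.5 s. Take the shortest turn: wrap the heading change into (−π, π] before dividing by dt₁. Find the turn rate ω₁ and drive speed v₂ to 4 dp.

heading to target = atan2(-2−4, -1.5−2.5) = -2.1588
Δθ = wrap(-2.1588 − -1.0472) = -1.1116; ω₁ = Δθ/dt₁ = -0.5558
distance = √((-1.5−2.5)² + (-2−4)²) = 7.2111; v₂ = distance/dt₂ = 4.8074

ω₁ = -0.5558, v₂ = 4.8074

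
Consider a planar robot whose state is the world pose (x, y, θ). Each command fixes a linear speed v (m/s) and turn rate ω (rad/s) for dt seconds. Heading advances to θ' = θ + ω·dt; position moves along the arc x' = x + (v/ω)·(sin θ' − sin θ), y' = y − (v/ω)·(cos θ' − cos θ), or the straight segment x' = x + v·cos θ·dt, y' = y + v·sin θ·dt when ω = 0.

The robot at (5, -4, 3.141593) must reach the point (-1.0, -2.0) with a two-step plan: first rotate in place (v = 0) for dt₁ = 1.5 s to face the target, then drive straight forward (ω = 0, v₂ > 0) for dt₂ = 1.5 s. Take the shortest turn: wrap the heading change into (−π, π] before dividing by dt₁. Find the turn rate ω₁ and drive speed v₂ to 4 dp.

ω₁ = -0.2145, v₂ = 4.2164

heading to target = atan2(-2−-4, -1−5) = 2.8198
Δθ = wrap(2.8198 − 3.1416) = -0.3218; ω₁ = Δθ/dt₁ = -0.2145
distance = √((-1−5)² + (-2−-4)²) = 6.3246; v₂ = distance/dt₂ = 4.2164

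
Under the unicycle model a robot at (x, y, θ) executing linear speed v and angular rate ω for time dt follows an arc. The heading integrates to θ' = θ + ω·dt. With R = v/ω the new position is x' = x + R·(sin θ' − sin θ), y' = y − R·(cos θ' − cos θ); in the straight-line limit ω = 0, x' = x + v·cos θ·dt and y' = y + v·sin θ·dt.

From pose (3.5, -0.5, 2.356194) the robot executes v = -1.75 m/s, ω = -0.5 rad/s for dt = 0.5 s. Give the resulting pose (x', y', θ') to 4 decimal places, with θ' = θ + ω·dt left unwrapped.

θ' = 2.3562 + -0.5·0.5 = 2.1062
R = v/ω = -1.75/-0.5 = 3.5000
x' = 3.5 + 3.5000·(sin 2.1062 − sin 2.3562) = 4.0354
y' = -0.5 − 3.5000·(cos 2.1062 − cos 2.3562) = -1.1892

(4.0354, -1.1892, 2.1062)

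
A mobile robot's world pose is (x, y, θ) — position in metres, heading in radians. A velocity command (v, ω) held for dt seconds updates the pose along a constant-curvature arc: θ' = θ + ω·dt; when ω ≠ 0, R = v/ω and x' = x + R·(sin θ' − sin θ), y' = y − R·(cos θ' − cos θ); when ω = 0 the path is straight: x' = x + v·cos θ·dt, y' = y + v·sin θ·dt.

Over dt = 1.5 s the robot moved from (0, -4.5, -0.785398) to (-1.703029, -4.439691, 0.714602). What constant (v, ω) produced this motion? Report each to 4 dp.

Δθ = 0.714602 − -0.785398 = 1.500000
ω = Δθ/dt = 1.500000/1.5 = 1.0000
R = Δx/(sin θ' − sin θ) = -1.2500
v = R·ω = -1.2500·1.0000 = -1.2500

v = -1.2500, ω = 1.0000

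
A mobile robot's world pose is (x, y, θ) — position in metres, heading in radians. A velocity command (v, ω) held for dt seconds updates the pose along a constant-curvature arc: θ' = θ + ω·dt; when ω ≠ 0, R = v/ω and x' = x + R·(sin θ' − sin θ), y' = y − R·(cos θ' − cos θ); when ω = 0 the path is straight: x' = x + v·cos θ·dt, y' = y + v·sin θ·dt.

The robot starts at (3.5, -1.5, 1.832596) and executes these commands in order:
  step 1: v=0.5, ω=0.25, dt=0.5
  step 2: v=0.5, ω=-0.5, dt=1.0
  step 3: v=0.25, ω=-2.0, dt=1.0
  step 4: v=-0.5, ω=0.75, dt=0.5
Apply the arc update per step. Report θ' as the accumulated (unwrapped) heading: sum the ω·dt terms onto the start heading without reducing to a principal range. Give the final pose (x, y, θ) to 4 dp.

(3.3086, -0.5937, -0.1674)

step 1: θ'=1.9576 (R=2.0000) → pose (3.4204, -1.2632, 1.9576)
step 2: θ'=1.4576 (R=-1.0000) → pose (3.3529, -0.7730, 1.4576)
step 3: θ'=-0.5424 (R=-0.1250) → pose (3.5416, -0.6801, -0.5424)
step 4: θ'=-0.1674 (R=-0.6667) → pose (3.3086, -0.5937, -0.1674)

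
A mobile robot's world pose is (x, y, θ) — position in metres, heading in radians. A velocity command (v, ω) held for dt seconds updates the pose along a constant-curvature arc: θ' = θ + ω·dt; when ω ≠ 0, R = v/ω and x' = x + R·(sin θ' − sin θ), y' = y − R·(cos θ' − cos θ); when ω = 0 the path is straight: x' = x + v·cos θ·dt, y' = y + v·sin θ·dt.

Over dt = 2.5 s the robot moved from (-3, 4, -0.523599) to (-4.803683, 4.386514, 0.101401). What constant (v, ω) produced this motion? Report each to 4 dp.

v = -0.7500, ω = 0.2500

Δθ = 0.101401 − -0.523599 = 0.625000
ω = Δθ/dt = 0.625000/2.5 = 0.2500
R = Δx/(sin θ' − sin θ) = -3.0000
v = R·ω = -3.0000·0.2500 = -0.7500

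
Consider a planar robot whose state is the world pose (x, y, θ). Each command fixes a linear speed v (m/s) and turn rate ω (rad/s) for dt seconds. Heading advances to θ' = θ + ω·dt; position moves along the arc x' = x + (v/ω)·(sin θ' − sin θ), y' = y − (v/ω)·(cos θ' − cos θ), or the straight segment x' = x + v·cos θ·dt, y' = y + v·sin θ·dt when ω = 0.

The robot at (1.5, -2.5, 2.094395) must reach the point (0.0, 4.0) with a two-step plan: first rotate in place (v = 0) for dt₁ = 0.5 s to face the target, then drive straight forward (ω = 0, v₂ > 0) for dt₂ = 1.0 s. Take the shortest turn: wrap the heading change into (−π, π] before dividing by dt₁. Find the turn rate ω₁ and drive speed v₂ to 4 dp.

ω₁ = -0.5936, v₂ = 6.6708

heading to target = atan2(4−-2.5, 0−1.5) = 1.7976
Δθ = wrap(1.7976 − 2.0944) = -0.2968; ω₁ = Δθ/dt₁ = -0.5936
distance = √((0−1.5)² + (4−-2.5)²) = 6.6708; v₂ = distance/dt₂ = 6.6708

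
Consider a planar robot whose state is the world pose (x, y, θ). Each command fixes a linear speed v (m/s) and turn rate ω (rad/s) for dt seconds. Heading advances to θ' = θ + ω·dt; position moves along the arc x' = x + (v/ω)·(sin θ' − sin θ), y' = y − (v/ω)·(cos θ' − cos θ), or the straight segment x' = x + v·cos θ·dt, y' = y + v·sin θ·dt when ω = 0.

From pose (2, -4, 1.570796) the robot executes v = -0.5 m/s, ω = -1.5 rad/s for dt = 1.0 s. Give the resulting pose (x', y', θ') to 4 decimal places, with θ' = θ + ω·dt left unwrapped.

(1.6902, -4.3325, 0.0708)

θ' = 1.5708 + -1.5·1.0 = 0.0708
R = v/ω = -0.5/-1.5 = 0.3333
x' = 2 + 0.3333·(sin 0.0708 − sin 1.5708) = 1.6902
y' = -4 − 0.3333·(cos 0.0708 − cos 1.5708) = -4.3325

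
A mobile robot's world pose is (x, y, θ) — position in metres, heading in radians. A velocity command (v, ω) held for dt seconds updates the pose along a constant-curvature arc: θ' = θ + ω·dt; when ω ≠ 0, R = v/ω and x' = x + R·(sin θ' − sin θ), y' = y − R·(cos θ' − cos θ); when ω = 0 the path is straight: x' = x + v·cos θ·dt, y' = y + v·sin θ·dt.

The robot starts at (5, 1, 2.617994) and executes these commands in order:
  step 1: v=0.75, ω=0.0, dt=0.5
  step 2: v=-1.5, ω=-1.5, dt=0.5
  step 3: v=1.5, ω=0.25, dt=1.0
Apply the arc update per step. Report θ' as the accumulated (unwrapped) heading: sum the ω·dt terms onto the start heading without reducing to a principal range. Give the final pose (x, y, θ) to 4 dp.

step 1: θ'=2.6180 (straight) → pose (4.6752, 1.1875, 2.6180)
step 2: θ'=1.8680 (R=1.0000) → pose (5.1314, 0.6143, 1.8680)
step 3: θ'=2.1180 (R=6.0000) → pose (4.5184, 1.9790, 2.1180)

(4.5184, 1.9790, 2.1180)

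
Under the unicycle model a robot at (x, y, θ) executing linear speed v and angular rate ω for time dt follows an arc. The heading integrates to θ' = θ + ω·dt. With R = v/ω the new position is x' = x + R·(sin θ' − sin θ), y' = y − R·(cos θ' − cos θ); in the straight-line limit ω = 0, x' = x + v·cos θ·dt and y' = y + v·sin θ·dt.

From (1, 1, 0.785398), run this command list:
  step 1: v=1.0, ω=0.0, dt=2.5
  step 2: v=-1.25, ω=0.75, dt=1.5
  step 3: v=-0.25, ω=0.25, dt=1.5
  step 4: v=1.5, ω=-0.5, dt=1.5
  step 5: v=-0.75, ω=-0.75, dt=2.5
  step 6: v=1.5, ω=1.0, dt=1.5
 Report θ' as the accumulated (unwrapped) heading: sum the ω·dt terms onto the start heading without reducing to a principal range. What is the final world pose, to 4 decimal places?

step 1: θ'=0.7854 (straight) → pose (2.7678, 2.7678, 0.7854)
step 2: θ'=1.9104 (R=-1.6667) → pose (2.3748, 1.0341, 1.9104)
step 3: θ'=2.2854 (R=-1.0000) → pose (2.5623, 0.7119, 2.2854)
step 4: θ'=1.5354 (R=-3.0000) → pose (1.8303, 2.7840, 1.5354)
step 5: θ'=-0.3396 (R=1.0000) → pose (0.4978, 1.8765, -0.3396)
step 6: θ'=1.1604 (R=1.5000) → pose (2.3729, 2.6924, 1.1604)

(2.3729, 2.6924, 1.1604)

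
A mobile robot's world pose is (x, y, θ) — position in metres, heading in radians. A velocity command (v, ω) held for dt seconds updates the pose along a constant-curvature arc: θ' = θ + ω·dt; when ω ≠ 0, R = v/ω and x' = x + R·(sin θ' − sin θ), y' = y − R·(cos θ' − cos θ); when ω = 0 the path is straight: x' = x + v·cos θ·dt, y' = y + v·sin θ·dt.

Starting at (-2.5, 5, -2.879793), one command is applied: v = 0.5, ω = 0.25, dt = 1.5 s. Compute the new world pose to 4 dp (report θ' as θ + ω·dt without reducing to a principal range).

θ' = -2.8798 + 0.25·1.5 = -2.5048
R = v/ω = 0.5/0.25 = 2.0000
x' = -2.5 + 2.0000·(sin -2.5048 − sin -2.8798) = -3.1716
y' = 5 − 2.0000·(cos -2.5048 − cos -2.8798) = 4.6762

(-3.1716, 4.6762, -2.5048)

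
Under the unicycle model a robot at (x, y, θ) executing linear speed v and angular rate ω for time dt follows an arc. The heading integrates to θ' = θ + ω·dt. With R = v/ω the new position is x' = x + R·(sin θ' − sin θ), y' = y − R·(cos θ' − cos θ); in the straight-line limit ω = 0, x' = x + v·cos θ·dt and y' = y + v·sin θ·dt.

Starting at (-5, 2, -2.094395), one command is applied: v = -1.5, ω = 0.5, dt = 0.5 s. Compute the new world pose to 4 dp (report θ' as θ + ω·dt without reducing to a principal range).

(-4.7097, 2.6894, -1.8444)

θ' = -2.0944 + 0.5·0.5 = -1.8444
R = v/ω = -1.5/0.5 = -3.0000
x' = -5 + -3.0000·(sin -1.8444 − sin -2.0944) = -4.7097
y' = 2 − -3.0000·(cos -1.8444 − cos -2.0944) = 2.6894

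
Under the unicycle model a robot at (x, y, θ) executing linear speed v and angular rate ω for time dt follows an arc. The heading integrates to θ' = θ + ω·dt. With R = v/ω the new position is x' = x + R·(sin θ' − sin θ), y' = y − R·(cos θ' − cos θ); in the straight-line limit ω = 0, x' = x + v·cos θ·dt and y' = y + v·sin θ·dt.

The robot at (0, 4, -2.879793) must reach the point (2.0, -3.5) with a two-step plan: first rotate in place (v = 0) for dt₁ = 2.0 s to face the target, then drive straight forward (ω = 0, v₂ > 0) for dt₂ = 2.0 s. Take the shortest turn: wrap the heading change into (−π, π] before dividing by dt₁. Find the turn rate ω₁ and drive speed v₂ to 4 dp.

heading to target = atan2(-3.5−4, 2−0) = -1.3102
Δθ = wrap(-1.3102 − -2.8798) = 1.5696; ω₁ = Δθ/dt₁ = 0.7848
distance = √((2−0)² + (-3.5−4)²) = 7.7621; v₂ = distance/dt₂ = 3.8810

ω₁ = 0.7848, v₂ = 3.8810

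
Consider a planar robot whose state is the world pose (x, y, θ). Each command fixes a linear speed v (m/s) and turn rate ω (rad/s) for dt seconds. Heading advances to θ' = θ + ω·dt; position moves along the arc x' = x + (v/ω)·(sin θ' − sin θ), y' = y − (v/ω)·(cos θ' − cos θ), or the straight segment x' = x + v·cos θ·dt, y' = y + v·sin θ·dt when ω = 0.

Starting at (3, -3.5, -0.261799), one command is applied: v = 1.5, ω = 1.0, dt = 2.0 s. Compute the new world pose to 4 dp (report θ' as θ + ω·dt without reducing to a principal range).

θ' = -0.2618 + 1.0·2.0 = 1.7382
R = v/ω = 1.5/1.0 = 1.5000
x' = 3 + 1.5000·(sin 1.7382 − sin -0.2618) = 4.8673
y' = -3.5 − 1.5000·(cos 1.7382 − cos -0.2618) = -1.8012

(4.8673, -1.8012, 1.7382)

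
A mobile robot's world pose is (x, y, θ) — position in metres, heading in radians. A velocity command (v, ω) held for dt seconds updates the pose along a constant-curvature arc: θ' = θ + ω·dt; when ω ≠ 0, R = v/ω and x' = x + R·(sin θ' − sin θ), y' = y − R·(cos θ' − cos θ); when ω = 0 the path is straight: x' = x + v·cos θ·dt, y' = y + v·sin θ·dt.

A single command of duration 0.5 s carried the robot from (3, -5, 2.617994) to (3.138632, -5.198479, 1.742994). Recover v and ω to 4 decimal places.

v = -0.5000, ω = -1.7500

Δθ = 1.742994 − 2.617994 = -0.875000
ω = Δθ/dt = -0.875000/0.5 = -1.7500
R = −Δy/(cos θ' − cos θ) = 0.2857
v = R·ω = 0.2857·-1.7500 = -0.5000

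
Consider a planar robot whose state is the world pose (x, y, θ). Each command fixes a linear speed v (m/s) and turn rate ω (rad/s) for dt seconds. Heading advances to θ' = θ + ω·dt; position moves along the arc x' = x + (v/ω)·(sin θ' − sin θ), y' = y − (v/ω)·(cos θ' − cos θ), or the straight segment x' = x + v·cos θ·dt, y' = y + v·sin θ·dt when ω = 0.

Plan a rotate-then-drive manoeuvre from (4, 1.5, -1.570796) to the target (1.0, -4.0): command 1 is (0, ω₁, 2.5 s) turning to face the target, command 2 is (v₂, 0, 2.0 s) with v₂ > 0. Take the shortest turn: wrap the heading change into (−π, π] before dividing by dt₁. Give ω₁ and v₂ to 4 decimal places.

heading to target = atan2(-4−1.5, 1−4) = -2.0701
Δθ = wrap(-2.0701 − -1.5708) = -0.4993; ω₁ = Δθ/dt₁ = -0.1997
distance = √((1−4)² + (-4−1.5)²) = 6.2650; v₂ = distance/dt₂ = 3.1325

ω₁ = -0.1997, v₂ = 3.1325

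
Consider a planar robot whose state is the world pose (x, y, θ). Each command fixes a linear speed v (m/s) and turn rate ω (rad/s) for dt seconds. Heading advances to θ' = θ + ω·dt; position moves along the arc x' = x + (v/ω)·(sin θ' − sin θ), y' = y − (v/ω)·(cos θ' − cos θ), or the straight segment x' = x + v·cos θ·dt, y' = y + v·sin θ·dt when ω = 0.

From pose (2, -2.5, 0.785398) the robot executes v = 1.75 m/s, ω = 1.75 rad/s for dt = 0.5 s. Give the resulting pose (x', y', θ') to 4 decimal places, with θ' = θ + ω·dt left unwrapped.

θ' = 0.7854 + 1.75·0.5 = 1.6604
R = v/ω = 1.75/1.75 = 1.0000
x' = 2 + 1.0000·(sin 1.6604 − sin 0.7854) = 2.2889
y' = -2.5 − 1.0000·(cos 1.6604 − cos 0.7854) = -1.7034

(2.2889, -1.7034, 1.6604)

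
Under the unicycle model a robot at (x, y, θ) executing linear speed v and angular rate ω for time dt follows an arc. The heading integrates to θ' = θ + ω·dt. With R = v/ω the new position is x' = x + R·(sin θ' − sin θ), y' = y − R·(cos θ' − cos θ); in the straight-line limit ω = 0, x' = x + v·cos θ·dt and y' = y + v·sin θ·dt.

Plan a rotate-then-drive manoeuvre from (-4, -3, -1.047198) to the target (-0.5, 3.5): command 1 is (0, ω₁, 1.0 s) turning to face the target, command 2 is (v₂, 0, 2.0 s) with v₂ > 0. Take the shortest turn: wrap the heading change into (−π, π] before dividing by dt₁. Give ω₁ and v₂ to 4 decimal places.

ω₁ = 2.1241, v₂ = 3.6912

heading to target = atan2(3.5−-3, -0.5−-4) = 1.0769
Δθ = wrap(1.0769 − -1.0472) = 2.1241; ω₁ = Δθ/dt₁ = 2.1241
distance = √((-0.5−-4)² + (3.5−-3)²) = 7.3824; v₂ = distance/dt₂ = 3.6912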